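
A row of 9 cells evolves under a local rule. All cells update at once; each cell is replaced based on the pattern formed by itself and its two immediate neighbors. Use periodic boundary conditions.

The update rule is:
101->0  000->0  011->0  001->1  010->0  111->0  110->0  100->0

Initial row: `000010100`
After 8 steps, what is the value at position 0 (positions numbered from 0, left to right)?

000100000
001000000
010000000
100000000
000000001
000000010
000000100
000001000
position 0 holds 0

0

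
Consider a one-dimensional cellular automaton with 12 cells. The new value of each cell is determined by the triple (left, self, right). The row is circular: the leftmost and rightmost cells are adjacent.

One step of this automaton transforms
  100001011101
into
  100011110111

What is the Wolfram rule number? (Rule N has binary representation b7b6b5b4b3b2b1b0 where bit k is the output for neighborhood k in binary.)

110

position 8: 111 → 0  (bit 7 = 0)
position 0: 110 → 1  (bit 6 = 1)
position 6: 101 → 1  (bit 5 = 1)
position 1: 100 → 0  (bit 4 = 0)
position 7: 011 → 1  (bit 3 = 1)
position 5: 010 → 1  (bit 2 = 1)
position 4: 001 → 1  (bit 1 = 1)
position 2: 000 → 0  (bit 0 = 0)
bits b7..b0 = 01101110 = 110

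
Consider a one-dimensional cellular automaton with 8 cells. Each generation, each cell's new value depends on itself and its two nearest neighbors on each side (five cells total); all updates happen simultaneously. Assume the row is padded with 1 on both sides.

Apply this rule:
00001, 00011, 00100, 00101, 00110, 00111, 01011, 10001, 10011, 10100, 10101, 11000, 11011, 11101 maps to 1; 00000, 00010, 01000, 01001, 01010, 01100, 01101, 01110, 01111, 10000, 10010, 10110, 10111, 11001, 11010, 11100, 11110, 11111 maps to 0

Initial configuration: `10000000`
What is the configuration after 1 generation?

01000011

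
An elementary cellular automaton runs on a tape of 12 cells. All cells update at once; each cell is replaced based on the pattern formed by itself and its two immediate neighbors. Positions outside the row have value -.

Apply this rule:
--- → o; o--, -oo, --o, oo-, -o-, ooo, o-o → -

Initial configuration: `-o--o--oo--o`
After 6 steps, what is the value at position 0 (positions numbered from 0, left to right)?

step 1: ------------
step 2: oooooooooooo
step 3: ------------  (repeats step 1; period 2)
step 6: oooooooooooo
position 0 holds o

o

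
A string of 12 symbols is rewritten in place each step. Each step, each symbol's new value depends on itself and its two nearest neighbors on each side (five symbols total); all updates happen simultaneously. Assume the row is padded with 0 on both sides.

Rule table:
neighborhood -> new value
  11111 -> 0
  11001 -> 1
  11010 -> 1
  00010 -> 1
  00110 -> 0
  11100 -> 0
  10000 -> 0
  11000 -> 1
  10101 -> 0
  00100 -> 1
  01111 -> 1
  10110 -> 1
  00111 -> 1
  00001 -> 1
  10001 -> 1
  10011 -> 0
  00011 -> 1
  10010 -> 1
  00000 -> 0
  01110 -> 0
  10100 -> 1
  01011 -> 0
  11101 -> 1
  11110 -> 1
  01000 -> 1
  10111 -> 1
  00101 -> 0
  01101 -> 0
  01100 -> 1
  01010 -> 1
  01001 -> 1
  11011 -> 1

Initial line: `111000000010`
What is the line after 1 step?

100100001111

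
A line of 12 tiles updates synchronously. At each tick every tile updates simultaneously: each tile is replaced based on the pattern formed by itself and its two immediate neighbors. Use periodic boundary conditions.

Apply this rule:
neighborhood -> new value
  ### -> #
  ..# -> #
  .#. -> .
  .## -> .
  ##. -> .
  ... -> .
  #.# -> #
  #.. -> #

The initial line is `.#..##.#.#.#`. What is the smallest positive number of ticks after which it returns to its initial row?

tick 1: #.##..#.#.#.
tick 2: .#..##.#.#.#

2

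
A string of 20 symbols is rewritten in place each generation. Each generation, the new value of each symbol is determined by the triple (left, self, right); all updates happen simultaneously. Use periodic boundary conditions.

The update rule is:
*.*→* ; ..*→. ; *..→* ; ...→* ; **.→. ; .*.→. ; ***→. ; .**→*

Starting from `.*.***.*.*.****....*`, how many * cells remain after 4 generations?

10

generation 1: *.**..*.*.**...***..
generation 2: .**.*..*.**.**.*..*.
generation 3: .*.*.*..**.**.*.*..*
generation 4: *.*.*.*.*.**.*.*.*..
count of *: 10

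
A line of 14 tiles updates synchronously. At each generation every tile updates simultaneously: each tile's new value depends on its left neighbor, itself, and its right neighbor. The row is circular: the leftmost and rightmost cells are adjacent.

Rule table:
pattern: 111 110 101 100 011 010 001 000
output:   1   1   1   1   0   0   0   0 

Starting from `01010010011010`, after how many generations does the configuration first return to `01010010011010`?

14

00101001001101
10010100100110
01001010010011
10100101001001
11010010100100
01101001010010
00110100101001
10011010010100
01001101001010
00100110100101
10010011010010
01001001101001
10100100110100
01010010011010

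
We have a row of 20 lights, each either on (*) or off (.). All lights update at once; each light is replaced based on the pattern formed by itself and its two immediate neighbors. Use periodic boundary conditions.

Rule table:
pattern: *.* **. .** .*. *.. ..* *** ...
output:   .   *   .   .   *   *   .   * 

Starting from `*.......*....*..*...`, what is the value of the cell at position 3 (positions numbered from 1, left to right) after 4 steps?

step 1: .*******.****.**.***
step 2: .......*....*..*...*
step 3: *******.****.**.***.
step 4: ......*....*..*...*.
position 3 holds .

.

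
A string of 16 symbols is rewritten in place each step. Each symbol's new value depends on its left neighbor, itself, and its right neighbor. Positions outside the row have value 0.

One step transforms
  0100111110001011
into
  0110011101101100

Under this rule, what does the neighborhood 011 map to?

At position 4 the neighborhood is 011; the next row has 0 there.

0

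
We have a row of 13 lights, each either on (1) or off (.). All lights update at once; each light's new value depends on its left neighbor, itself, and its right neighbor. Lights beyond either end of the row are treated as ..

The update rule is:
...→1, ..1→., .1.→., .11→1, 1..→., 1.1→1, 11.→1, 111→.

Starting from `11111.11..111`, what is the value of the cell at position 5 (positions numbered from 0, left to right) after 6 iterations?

1...1111..1.1
..1.1..1...1.
1..1.....1...
.....111...11
1111.1.1.1.11
1..11.1.1.111
position 5 holds .

.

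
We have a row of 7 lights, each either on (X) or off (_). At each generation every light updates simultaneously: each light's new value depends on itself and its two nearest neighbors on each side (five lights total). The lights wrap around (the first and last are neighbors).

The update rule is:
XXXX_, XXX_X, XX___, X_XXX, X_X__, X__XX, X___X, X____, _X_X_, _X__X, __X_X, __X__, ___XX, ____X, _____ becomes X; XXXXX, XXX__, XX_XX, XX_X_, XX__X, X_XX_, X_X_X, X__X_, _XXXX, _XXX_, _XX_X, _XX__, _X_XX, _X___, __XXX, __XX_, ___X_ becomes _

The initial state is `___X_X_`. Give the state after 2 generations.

___X_X_

generation 1: XX_XXX_
generation 2: ___X_X_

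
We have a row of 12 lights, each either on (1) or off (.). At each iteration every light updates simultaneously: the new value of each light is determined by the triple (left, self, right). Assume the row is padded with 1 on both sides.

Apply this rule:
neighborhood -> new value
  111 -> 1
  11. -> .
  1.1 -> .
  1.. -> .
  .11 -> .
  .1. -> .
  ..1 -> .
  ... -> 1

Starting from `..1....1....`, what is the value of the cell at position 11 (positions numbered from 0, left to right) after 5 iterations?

iteration 1: ....11...11.
iteration 2: .11....1....
iteration 3: ....11...11.  (repeats iteration 1; period 2)
iteration 5: ....11...11.
position 11 holds .

.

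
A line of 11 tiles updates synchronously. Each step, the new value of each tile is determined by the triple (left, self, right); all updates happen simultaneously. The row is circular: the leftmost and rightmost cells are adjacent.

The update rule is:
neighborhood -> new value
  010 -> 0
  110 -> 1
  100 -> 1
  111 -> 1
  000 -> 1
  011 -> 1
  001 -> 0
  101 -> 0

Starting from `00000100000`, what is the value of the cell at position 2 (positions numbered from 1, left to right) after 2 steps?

step 1: 11110011111
step 2: 11111011111
position 2 holds 1

1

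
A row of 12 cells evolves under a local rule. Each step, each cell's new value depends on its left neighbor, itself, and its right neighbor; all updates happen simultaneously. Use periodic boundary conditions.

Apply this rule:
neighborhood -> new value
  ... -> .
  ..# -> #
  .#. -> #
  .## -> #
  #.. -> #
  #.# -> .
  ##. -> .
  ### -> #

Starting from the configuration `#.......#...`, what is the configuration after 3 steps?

step 1: ##.....###.#
step 2: #.#...###..#
step 3: ..##.###.###

..##.###.###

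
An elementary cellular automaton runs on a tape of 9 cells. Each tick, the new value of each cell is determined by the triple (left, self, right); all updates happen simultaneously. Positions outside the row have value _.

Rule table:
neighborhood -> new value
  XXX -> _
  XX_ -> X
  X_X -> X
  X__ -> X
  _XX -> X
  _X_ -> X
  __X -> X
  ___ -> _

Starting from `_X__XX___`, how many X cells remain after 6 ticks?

XXXXXXX__
X_____XX_
XX___XXXX
XXX_XX__X
X_XXXXXXX
XXX_____X
count of X: 4

4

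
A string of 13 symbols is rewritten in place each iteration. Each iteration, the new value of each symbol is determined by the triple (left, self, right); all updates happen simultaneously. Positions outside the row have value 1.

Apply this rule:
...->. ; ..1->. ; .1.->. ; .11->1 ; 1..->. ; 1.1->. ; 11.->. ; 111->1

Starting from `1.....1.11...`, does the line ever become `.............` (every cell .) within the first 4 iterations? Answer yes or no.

yes

........1....
.............
all cells are . at iteration 2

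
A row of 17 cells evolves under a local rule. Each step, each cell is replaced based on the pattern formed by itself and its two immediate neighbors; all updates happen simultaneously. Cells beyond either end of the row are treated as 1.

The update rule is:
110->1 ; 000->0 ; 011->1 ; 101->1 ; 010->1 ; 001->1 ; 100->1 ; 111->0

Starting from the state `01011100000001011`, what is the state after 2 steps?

00011111000110011

step 1: 11110110000011110
step 2: 00011111000110011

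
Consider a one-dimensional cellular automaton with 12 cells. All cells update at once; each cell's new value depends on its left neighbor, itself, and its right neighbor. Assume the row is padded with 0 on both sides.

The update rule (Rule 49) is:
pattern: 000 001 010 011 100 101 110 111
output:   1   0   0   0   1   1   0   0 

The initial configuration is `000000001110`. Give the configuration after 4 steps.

111111100001
000000011100
111111000011
000000111000

000000111000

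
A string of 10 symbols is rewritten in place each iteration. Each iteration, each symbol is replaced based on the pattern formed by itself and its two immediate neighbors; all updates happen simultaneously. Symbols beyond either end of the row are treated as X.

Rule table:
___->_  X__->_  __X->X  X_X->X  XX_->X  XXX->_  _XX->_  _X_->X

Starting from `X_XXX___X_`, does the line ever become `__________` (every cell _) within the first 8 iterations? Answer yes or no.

iteration 1: XX__X__XXX
iteration 2: _X_XX_X___
iteration 3: XXX_XXX__X
iteration 4: __XX__X_X_
iteration 5: _X_X_XXXXX
iteration 6: XXXXX_____
iteration 7: ____X____X
iteration 8: ___XX___X_
iteration 8 is ___XX___X_, still not uniform _

no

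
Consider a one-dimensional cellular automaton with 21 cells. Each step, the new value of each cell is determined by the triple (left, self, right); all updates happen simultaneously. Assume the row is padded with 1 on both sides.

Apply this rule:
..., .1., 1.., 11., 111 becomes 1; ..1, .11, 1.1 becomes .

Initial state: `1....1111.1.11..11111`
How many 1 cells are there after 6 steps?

14

step 1: 1111..111.1..11..1111
step 2: 11111..11.11..11..111
step 3: 111111..1..11..11..11
step 4: 1111111.11..11..11..1
step 5: 1111111..11..11..11..
step 6: 11111111..11..11..11.
count of 1: 14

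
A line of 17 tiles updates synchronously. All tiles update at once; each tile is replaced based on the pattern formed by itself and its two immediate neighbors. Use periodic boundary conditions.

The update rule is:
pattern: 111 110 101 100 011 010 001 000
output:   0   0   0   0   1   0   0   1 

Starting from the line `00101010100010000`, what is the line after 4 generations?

00001111100011101

10000000001000111
00111111100010100
10100000001000001
00001111100011101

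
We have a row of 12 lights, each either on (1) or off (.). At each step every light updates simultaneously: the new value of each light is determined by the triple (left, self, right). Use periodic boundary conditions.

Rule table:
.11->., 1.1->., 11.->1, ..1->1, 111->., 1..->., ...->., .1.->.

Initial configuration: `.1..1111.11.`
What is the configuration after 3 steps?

1..1...1..1.
..1...1..1..
.1...1..1...

.1...1..1...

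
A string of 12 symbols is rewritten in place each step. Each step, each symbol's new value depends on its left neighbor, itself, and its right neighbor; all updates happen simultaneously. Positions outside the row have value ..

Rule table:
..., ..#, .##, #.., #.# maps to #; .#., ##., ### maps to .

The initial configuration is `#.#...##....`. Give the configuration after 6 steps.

.##.##...##.

.#.####.####
#.##...##...
.##.####.###
##.##...##..
#.##.####.##
.##.##...##.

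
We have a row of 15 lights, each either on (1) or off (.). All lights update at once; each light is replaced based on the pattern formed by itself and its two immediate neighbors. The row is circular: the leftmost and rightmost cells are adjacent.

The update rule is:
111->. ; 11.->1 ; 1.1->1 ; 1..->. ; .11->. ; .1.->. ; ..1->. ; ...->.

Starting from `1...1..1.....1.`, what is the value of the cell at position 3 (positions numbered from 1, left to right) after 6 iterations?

..............1
...............
...............  (fixed point — unchanged through iteration 6)
position 3 holds .

.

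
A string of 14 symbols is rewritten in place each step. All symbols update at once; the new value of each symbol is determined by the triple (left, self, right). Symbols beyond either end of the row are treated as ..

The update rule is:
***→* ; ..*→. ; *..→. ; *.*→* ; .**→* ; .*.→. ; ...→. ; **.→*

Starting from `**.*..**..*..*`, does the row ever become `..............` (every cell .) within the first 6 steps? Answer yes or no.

step 1: ***...**......
step 2: ***...**......  (fixed point — unchanged through step 6)
step 6 is ***...**......, still not uniform .

no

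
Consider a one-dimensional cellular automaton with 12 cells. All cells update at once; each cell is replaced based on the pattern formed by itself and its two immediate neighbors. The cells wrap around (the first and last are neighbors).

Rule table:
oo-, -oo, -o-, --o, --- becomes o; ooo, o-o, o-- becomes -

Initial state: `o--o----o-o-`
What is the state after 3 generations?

o-oo-o-oo-o-

o-oo-oooo-o-
o-oo-o--o-o-
o-oo-o-oo-o-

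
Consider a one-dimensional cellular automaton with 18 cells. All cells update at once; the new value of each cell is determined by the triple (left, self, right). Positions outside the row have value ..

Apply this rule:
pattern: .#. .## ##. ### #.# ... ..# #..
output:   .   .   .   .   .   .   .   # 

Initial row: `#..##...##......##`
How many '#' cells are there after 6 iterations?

.#...#....#.......
..#...#....#......
...#...#....#.....
....#...#....#....
.....#...#....#...
......#...#....#..
count of #: 3

3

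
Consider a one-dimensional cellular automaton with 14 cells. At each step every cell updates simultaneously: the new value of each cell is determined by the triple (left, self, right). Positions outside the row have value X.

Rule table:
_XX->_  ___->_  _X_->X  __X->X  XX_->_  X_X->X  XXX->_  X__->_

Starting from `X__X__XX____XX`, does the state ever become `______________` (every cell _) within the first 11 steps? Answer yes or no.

step 1: __XX_X_____X__
step 2: _X__XX____XX_X
step 3: XX_X_____X__X_
step 4: __XX____XX_XXX
step 5: _X_____X__X___
step 6: XX____XX_XX__X
step 7: _____X__X___X_
step 8: ____XX_XX__XXX
step 9: ___X__X___X___
step 10: __XX_XX__XX__X
step 11: _X__X___X___X_
step 11 is _X__X___X___X_, still not uniform _

no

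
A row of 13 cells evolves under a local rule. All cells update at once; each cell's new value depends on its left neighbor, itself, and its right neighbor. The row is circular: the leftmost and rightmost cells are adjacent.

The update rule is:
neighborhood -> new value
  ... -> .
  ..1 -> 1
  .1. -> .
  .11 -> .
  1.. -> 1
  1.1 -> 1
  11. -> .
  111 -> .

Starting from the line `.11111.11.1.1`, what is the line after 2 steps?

1.....1..1.1.
.1...1.11.1.1

.1...1.11.1.1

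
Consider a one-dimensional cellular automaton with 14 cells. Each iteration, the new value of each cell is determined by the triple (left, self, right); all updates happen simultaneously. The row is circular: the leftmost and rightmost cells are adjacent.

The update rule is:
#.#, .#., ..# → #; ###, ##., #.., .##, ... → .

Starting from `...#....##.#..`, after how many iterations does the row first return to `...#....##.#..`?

14

..##...#..##..
.#....##.#....
##...#..##....
....##.#.....#
...#..##....##
..##.#.....#..
.#..##....##..
##.#.....#....
..##....##...#
.#.....#....##
##....##...#..
.....#....##.#
....##...#..##
...#....##.#..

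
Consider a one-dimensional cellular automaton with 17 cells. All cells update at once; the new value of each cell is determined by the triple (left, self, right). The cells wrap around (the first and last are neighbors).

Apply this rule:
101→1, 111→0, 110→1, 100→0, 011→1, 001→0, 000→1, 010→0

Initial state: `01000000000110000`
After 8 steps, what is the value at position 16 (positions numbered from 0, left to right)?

0

00011111110110111
01010000011111101
10100111010000110
01000101100110111
10010011100111101
10000010100100111
10111001000000100
01101000011110000
position 16 holds 0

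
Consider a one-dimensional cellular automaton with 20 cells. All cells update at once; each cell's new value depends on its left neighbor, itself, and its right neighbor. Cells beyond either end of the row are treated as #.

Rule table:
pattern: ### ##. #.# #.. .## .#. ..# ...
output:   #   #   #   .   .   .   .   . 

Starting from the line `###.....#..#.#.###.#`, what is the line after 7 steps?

###.........#.#.###.
###..........#.#.###
###...........#.#.##
###............#.#.#
###.............#.#.
###..............#.#
###...............#.

###...............#.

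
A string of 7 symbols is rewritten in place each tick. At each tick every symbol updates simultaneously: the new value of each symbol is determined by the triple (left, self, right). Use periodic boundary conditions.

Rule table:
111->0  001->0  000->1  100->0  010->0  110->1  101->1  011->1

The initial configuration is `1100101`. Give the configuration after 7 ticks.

0011010

0100011
1001011
1000110
0010111
0001101
0101110
0011010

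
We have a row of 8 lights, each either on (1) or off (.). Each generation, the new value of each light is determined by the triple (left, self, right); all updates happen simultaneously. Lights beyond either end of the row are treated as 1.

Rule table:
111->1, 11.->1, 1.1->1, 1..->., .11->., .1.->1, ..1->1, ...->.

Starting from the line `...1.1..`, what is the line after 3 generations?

111.1111

..1111.1
.1.1111.
111.1111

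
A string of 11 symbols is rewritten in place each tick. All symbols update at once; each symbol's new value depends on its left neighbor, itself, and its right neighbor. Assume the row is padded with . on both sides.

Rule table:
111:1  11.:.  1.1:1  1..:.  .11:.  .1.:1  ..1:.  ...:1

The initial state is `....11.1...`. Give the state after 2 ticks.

.1..1...1..

111...11.11
.1..1...1..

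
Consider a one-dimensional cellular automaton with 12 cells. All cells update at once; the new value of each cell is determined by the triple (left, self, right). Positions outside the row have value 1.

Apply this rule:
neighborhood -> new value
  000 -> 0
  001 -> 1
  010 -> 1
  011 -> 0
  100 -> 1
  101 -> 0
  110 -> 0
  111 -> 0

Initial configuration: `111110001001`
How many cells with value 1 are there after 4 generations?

7

generation 1: 000001011110
generation 2: 100011000000
generation 3: 010100100001
generation 4: 010111110010
count of 1: 7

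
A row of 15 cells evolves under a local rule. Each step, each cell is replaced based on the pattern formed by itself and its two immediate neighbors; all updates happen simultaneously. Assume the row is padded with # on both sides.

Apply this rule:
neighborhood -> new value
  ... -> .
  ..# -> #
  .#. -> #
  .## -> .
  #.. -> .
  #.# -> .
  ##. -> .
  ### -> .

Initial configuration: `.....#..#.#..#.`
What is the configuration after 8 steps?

....##.##.#.##.
...#......#....
..##.....##...#
.#......#....#.
.#.....##...##.
.#....#....#...
.#...##...##..#
.#..#....#...#.

.#..#....#...#.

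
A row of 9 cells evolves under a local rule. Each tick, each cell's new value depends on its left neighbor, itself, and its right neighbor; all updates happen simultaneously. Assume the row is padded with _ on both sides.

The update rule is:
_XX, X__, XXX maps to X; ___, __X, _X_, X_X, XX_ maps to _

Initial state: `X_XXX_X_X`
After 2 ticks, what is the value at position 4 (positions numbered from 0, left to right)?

__XX_____
__X_X____
position 4 holds X

X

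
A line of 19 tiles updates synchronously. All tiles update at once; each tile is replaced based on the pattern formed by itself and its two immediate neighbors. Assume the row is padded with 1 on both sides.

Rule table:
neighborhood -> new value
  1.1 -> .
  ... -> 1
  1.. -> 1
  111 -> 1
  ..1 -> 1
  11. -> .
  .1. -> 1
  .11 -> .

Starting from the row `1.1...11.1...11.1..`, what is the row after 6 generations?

11.1111111111111.11

generation 1: ..1111...1111...111
generation 2: 11.11.111.11.111.11
generation 3: 1......1......1...1
generation 4: .11111111111111111.
generation 5: ..111111111111111..
generation 6: 11.1111111111111.11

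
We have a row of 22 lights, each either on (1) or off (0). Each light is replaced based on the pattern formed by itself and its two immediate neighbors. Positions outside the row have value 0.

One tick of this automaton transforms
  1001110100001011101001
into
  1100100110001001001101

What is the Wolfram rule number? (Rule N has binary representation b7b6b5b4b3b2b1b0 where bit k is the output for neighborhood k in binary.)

position 4: 111 → 1  (bit 7 = 1)
position 5: 110 → 0  (bit 6 = 0)
position 6: 101 → 0  (bit 5 = 0)
position 1: 100 → 1  (bit 4 = 1)
position 3: 011 → 0  (bit 3 = 0)
position 0: 010 → 1  (bit 2 = 1)
position 2: 001 → 0  (bit 1 = 0)
position 9: 000 → 0  (bit 0 = 0)
bits b7..b0 = 10010100 = 148

148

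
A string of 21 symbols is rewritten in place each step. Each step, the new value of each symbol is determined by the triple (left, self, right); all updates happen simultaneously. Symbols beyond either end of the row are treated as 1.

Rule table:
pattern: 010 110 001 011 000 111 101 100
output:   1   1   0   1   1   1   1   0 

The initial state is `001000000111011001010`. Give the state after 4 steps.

001111111111111001111

001011110111111001111
001111111111111001111
001111111111111001111  (fixed point — unchanged through step 4)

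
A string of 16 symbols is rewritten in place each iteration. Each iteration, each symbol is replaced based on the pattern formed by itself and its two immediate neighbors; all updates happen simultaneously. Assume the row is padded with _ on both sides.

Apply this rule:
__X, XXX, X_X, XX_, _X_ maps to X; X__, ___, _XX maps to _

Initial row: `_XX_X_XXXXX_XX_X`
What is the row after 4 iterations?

X_XX_XXXX_XXXXXX

X_XXXX_XXXXX_XXX
XX_XXXX_XXXXX_XX
_XX_XXXX_XXXXX_X
X_XX_XXXX_XXXXXX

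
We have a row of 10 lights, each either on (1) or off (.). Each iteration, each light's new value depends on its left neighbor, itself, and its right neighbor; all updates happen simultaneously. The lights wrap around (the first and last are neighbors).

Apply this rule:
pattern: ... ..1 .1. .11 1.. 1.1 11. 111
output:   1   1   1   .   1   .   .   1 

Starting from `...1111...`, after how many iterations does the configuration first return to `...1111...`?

111.11.111
11......11
1.111111.1
...1111...

4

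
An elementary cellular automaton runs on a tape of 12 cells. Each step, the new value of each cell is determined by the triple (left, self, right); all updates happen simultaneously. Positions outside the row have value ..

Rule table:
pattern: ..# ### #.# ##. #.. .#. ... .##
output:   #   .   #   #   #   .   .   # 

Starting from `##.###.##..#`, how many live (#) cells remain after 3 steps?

####.######.
#..###....##
.###.##..###
count of #: 8

8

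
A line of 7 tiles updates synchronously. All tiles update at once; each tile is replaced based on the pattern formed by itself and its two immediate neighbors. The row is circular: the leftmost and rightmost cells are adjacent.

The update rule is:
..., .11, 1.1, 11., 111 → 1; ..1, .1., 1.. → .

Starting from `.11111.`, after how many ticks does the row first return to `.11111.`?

1

.11111.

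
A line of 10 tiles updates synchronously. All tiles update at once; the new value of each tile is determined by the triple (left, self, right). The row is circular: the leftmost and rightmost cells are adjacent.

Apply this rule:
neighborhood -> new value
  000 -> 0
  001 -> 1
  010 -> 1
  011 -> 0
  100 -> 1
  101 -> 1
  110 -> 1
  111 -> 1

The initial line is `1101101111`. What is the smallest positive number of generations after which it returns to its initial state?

10

generation 1: 1110110111
generation 2: 1111011011
generation 3: 1111101101
generation 4: 1111110110
generation 5: 0111111011
generation 6: 1011111101
generation 7: 1101111110
generation 8: 0110111111
generation 9: 1011011111
generation 10: 1101101111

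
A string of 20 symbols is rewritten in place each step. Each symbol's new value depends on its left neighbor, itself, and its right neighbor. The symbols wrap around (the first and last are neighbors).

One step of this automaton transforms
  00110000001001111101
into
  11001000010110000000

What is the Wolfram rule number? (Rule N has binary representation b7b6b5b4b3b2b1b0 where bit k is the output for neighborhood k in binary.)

position 14: 111 → 0  (bit 7 = 0)
position 3: 110 → 0  (bit 6 = 0)
position 18: 101 → 0  (bit 5 = 0)
position 0: 100 → 1  (bit 4 = 1)
position 2: 011 → 0  (bit 3 = 0)
position 10: 010 → 0  (bit 2 = 0)
position 1: 001 → 1  (bit 1 = 1)
position 5: 000 → 0  (bit 0 = 0)
bits b7..b0 = 00010010 = 18

18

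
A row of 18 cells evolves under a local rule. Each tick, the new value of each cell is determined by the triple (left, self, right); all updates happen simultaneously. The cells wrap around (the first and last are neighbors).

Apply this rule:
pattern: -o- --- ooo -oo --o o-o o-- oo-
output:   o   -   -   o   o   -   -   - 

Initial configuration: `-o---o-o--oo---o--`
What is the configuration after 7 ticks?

oo--oo-o-oo---oo--
o--oo--o-o---oo--o
--oo--oo-o--oo--oo
-oo--oo--o-oo--oo-
oo--oo--oo-o--oo--
o--oo--oo--o-oo--o
--oo--oo--oo-o--oo

--oo--oo--oo-o--oo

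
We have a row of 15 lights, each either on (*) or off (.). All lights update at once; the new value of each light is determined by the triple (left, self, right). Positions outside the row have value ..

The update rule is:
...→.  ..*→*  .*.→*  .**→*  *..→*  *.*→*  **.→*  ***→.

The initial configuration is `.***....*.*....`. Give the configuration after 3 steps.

**.**..*****...
********...**..
*......**.****.

*......**.****.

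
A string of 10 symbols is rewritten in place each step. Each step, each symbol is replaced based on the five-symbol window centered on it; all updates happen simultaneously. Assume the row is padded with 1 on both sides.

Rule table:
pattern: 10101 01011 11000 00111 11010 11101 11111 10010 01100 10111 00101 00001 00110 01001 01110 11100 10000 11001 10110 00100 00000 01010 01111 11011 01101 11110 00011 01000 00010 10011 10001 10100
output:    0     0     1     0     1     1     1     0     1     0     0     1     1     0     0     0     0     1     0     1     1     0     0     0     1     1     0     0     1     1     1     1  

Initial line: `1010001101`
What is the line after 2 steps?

step 1: 1110101100
step 2: 1111000111

1111000111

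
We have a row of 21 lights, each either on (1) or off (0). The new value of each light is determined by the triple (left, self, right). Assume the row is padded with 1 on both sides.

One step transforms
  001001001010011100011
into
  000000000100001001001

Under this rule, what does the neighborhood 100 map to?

0

At position 0 the neighborhood is 100; the next row has 0 there.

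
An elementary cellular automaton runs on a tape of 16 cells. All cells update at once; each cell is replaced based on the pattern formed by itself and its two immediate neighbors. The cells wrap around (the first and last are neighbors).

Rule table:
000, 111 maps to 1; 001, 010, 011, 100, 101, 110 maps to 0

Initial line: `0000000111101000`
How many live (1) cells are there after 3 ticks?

8

1111110011000011
1111100000011001
1111001111000000
count of 1: 8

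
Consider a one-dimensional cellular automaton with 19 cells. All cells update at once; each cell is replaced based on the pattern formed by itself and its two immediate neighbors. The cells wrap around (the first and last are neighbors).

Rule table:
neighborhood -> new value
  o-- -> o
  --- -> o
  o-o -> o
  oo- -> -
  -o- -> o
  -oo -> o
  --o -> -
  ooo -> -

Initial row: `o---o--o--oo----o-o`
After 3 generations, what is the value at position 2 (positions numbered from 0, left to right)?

generation 1: -oo-oo-oo-o-ooo-ooo
generation 2: oo-oo-oo-oooo--oo--
generation 3: o-oo-oo-oo---o-o-o-
position 2 holds o

o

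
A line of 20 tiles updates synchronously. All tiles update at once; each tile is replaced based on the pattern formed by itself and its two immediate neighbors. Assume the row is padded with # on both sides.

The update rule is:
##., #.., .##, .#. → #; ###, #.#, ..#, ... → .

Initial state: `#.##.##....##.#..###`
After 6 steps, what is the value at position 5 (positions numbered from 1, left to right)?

.

step 1: #.##.###...##.##.#..
step 2: #.##.#.##..##.##.##.
step 3: #.##.#.###.##.##.##.
step 4: #.##.#.#.#.##.##.##.
step 5: #.##.#.#.#.##.##.##.  (fixed point — unchanged through step 6)
position 5 holds .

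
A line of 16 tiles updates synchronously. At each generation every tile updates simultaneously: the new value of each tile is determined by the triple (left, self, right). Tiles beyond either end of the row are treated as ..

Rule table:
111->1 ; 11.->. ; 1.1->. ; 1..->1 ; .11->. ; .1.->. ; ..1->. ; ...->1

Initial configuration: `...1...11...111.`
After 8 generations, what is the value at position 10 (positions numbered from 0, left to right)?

generation 1: 11..11...11..1.1
generation 2: ..1...11...1....
generation 3: 1..11...11..1111
generation 4: .1...11...1..11.
generation 5: ..11...11..1...1
generation 6: 1...11...1..11..
generation 7: .11...11..1...11
generation 8: ...11...1..11...
position 10 holds .

.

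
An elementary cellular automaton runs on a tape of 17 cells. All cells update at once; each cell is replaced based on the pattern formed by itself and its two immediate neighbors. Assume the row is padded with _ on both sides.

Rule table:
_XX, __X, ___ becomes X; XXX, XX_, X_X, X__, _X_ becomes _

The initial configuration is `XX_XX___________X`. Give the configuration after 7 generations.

X___XX__XX__XXXXX

X__X__XXXXXXXXXX_
__X__XX__________
XX__XX__XXXXXXXXX
X__XX__XX________
__XX__XX__XXXXXXX
XXX__XX__XX______
X___XX__XX__XXXXX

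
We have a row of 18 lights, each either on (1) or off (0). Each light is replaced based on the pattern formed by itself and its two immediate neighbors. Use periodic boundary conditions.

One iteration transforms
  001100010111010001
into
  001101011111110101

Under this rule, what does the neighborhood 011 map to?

1

At position 2 the neighborhood is 011; the next row has 1 there.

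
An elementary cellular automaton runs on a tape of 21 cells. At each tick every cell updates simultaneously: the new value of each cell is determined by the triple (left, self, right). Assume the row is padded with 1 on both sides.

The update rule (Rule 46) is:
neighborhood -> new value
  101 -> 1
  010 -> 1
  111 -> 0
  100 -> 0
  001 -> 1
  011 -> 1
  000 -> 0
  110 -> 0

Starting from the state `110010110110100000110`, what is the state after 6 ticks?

000110110000110110110

000111101101100001101
001100011011000011011
011000110110000110110
110001101100001101101
000011011000011011011
000110110000110110110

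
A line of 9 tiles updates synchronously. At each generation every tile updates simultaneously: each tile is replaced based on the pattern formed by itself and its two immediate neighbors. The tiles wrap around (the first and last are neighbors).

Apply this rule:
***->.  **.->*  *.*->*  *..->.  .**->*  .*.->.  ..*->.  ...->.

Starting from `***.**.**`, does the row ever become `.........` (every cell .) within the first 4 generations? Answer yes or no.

generation 1: ..******.
generation 2: ..*....*.
generation 3: .........
all cells are . at generation 3

yes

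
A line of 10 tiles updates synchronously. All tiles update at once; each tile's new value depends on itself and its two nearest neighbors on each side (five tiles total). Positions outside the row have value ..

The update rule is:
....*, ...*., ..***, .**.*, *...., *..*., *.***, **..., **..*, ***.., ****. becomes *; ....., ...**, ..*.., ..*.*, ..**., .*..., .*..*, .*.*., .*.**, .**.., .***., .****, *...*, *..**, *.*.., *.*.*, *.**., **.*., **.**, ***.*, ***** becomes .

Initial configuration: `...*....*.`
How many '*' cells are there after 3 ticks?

.**..***..
...*.*.***
.**....*.*
count of *: 4

4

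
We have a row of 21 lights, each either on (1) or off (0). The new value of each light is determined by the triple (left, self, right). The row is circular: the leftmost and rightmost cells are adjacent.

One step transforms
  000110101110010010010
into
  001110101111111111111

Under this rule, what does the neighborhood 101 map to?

0

At position 5 the neighborhood is 101; the next row has 0 there.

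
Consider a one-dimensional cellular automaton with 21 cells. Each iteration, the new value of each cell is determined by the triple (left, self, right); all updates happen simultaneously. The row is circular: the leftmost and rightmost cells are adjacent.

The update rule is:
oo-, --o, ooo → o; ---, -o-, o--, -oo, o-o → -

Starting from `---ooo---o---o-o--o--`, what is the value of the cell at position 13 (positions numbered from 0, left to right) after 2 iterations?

--o-oo--o---o----o---
-o---o-o---o----o----
position 13 holds -

-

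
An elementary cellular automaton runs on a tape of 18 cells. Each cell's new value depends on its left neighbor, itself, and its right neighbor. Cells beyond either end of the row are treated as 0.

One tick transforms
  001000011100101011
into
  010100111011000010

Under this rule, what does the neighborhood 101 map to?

At position 13 the neighborhood is 101; the next row has 0 there.

0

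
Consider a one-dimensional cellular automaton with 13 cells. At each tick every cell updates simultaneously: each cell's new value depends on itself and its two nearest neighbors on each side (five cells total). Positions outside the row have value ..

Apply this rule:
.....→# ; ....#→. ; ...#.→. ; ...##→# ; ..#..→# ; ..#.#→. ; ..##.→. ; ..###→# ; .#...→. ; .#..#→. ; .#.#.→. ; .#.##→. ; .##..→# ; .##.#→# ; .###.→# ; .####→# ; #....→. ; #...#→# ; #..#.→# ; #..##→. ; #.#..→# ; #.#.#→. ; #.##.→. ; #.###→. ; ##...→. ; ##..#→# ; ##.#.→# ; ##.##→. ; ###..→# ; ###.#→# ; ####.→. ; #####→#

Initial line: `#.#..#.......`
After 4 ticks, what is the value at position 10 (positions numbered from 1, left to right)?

#

..#.##..#####
.....##.###.#
###.#.#..####
####..#..##.#
position 10 holds #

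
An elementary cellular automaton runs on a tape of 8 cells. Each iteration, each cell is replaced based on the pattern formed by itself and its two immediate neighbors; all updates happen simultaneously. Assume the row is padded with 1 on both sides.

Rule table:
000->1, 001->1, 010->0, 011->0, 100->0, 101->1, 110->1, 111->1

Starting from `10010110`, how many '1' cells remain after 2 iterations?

iteration 1: 10101011
iteration 2: 11010101
count of 1: 5

5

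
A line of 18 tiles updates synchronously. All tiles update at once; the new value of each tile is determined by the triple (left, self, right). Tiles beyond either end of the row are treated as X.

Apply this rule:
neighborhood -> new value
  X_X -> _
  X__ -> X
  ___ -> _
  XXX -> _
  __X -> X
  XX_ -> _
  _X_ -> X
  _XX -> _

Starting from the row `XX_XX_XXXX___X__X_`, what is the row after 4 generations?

_XX____XXXXXX___X_

__________X_XXXXX_
X________XX_______
_X______X__X_____X
_XX____XXXXXX___X_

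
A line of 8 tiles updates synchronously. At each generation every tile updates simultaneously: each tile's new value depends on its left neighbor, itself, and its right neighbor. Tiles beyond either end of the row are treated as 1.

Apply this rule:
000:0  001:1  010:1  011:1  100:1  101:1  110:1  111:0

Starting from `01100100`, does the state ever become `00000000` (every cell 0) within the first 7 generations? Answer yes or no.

11111111
00000000
all cells are 0 at generation 2

yes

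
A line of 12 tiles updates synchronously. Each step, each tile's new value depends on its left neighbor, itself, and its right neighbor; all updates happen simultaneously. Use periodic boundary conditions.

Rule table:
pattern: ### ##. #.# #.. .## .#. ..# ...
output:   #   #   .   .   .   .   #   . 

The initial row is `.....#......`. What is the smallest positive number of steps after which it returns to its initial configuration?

....#.......
...#........
..#.........
.#..........
#...........
...........#
..........#.
.........#..
........#...
.......#....
......#.....
.....#......

12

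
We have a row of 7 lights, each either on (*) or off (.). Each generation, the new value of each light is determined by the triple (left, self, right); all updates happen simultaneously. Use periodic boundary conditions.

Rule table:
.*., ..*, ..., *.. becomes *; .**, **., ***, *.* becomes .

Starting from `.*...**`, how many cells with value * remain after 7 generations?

4

.****..
*....**
.****..  (repeats generation 1; period 2)
generation 7: .****..
count of *: 4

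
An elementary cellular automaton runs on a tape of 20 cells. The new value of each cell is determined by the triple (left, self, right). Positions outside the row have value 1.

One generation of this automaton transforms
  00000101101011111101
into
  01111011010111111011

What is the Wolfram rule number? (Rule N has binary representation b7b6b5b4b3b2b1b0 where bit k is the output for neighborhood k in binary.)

171

position 13: 111 → 1  (bit 7 = 1)
position 8: 110 → 0  (bit 6 = 0)
position 6: 101 → 1  (bit 5 = 1)
position 0: 100 → 0  (bit 4 = 0)
position 7: 011 → 1  (bit 3 = 1)
position 5: 010 → 0  (bit 2 = 0)
position 4: 001 → 1  (bit 1 = 1)
position 1: 000 → 1  (bit 0 = 1)
bits b7..b0 = 10101011 = 171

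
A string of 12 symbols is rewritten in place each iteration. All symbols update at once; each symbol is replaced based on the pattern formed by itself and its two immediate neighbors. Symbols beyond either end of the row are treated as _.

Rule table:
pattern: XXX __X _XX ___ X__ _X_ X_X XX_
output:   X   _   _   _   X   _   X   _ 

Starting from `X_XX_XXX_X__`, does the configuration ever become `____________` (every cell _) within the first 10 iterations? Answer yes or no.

no

_X__X_X_X_X_
__X__X_X_X_X
___X__X_X_X_
____X__X_X_X
_____X__X_X_
______X__X_X
_______X__X_
________X__X
_________X__
__________X_
iteration 10 is __________X_, still not uniform _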